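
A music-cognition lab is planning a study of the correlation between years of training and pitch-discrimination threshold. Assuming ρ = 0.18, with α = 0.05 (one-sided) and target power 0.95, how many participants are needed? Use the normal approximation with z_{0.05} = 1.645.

Fisher's z: C = ½·ln((1+r)/(1−r)) = ½·ln(1.4390) = 0.1820.
n = ((z_{α} + z_β)/C)² + 3.
(1.645 + 1.645) / 0.1820 = 3.290 / 0.1820 = 18.077.
n = 18.077² + 3 = 326.78 + 3 = 329.8.
Round up.

n = 330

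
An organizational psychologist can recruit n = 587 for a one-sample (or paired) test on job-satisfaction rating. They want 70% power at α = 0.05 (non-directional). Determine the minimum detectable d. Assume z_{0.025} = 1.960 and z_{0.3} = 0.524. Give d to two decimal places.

For a single sample (or paired design) of n = 587: d_min = (z_{α/2} + z_β)/√n.
z-sum = 1.960 + 0.524 = 2.484.
d_min = 2.484 / √587 = 2.484 / 24.228 = 0.103.

d_min ≈ 0.10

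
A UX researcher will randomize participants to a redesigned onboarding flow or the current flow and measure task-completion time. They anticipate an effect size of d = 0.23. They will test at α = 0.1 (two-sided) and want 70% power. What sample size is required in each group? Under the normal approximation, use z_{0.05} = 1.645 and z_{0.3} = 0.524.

n = 178 per group

For two independent groups with equal n: n = 2·((z_{α/2} + z_β) / d)².
z_{α/2} + z_β = 1.645 + 0.524 = 2.169.
n = 2 × (2.169 / 0.23)² = 2 × 9.430² = 2 × 88.93 = 177.9.
Round up to the next whole participant.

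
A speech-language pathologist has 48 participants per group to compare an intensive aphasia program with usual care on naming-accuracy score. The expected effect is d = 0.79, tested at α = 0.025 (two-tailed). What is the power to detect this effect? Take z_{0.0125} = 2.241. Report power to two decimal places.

For two equal groups, power = Φ(d·√(n/2) − z_{α/2}).
d·√(n/2) = 0.79 × √(48/2) = 0.79 × 4.899 = 3.870.
z_β = 3.870 − 2.241 = 1.629.
Power = Φ(1.629) = 0.948.

power ≈ 0.95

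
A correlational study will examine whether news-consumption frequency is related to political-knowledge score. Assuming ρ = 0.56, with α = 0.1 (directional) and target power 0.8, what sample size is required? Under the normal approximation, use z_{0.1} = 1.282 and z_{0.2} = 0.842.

Fisher's z: C = ½·ln((1+r)/(1−r)) = ½·ln(3.5455) = 0.6328.
n = ((z_{α} + z_β)/C)² + 3.
(1.282 + 0.842) / 0.6328 = 2.124 / 0.6328 = 3.357.
n = 3.357² + 3 = 11.27 + 3 = 14.3.
Round up.

n = 15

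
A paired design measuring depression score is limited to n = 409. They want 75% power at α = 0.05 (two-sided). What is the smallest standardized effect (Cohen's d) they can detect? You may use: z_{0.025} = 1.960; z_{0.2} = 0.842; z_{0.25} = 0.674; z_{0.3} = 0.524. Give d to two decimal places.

For a single sample (or paired design) of n = 409: d_min = (z_{α/2} + z_β)/√n.
z-sum = 1.960 + 0.674 = 2.634.
d_min = 2.634 / √409 = 2.634 / 20.224 = 0.130.

d_min ≈ 0.13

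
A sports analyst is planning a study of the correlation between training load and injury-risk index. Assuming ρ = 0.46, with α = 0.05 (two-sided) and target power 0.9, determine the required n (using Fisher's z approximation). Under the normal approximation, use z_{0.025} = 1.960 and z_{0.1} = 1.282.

n = 46

Fisher's z: C = ½·ln((1+r)/(1−r)) = ½·ln(2.7037) = 0.4973.
n = ((z_{α/2} + z_β)/C)² + 3.
(1.960 + 1.282) / 0.4973 = 3.242 / 0.4973 = 6.519.
n = 6.519² + 3 = 42.50 + 3 = 45.5.
Round up.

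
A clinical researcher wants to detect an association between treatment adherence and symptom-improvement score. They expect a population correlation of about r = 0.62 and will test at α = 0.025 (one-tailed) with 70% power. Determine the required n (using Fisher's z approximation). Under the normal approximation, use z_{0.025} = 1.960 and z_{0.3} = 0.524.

n = 15

Fisher's z: C = ½·ln((1+r)/(1−r)) = ½·ln(4.2632) = 0.7250.
n = ((z_{α} + z_β)/C)² + 3.
(1.960 + 0.524) / 0.7250 = 2.484 / 0.7250 = 3.426.
n = 3.426² + 3 = 11.74 + 3 = 14.7.
Round up.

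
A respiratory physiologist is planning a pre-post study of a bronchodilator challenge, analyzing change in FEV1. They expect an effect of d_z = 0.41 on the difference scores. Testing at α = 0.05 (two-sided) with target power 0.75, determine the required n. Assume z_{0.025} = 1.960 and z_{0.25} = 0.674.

n = 42 pairs

For a paired (one-sample on differences) test: n = ((z_{α/2} + z_β) / d)².
z_{α/2} + z_β = 1.960 + 0.674 = 2.634.
n = (2.634 / 0.41)² = 6.424² = 41.27.
Round up.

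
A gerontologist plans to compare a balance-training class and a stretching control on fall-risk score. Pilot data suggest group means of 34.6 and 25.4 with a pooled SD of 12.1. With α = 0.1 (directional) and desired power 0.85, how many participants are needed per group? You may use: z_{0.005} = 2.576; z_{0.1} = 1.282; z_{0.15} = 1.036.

n = 19 per group

Cohen's d = |M₁ − M₂| / SD_pooled = |34.6 − 25.4| / 12.1 = 9.2 / 12.1 = 0.760.
For two independent groups with equal n: n = 2·((z_{α} + z_β) / d)².
z_{α} + z_β = 1.282 + 1.036 = 2.318.
n = 2 × (2.318 / 0.760)² = 2 × 3.050² = 2 × 9.30 = 18.6.
Round up to the next whole participant.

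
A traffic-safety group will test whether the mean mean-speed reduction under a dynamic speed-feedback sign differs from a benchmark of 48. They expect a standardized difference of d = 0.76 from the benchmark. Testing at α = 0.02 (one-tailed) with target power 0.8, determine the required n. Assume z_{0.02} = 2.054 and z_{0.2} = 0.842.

n = 15

For a one-sample test: n = ((z_{α} + z_β) / d)².
z_{α} + z_β = 2.054 + 0.842 = 2.896.
n = (2.896 / 0.76)² = 3.811² = 14.52.
Round up.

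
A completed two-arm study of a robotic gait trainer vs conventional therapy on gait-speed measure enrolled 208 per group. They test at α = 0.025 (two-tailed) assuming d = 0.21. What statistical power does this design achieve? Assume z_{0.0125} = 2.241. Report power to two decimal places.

power ≈ 0.46

For two equal groups, power = Φ(d·√(n/2) − z_{α/2}).
d·√(n/2) = 0.21 × √(208/2) = 0.21 × 10.198 = 2.142.
z_β = 2.142 − 2.241 = -0.099.
Power = Φ(-0.099) = 0.460.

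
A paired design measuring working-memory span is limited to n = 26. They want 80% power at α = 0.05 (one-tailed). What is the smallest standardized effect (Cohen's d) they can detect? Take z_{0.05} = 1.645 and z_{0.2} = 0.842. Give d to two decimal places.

d_min ≈ 0.49

For a single sample (or paired design) of n = 26: d_min = (z_{α} + z_β)/√n.
z-sum = 1.645 + 0.842 = 2.487.
d_min = 2.487 / √26 = 2.487 / 5.099 = 0.488.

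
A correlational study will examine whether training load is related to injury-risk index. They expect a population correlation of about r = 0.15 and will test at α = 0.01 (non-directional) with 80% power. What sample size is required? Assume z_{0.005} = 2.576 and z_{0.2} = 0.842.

n = 515

Fisher's z: C = ½·ln((1+r)/(1−r)) = ½·ln(1.3529) = 0.1511.
n = ((z_{α/2} + z_β)/C)² + 3.
(2.576 + 0.842) / 0.1511 = 3.418 / 0.1511 = 22.621.
n = 22.621² + 3 = 511.70 + 3 = 514.7.
Round up.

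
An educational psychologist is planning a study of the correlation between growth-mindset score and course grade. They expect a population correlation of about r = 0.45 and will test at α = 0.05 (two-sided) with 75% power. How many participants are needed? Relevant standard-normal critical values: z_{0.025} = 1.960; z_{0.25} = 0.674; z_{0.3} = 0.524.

Fisher's z: C = ½·ln((1+r)/(1−r)) = ½·ln(2.6364) = 0.4847.
n = ((z_{α/2} + z_β)/C)² + 3.
(1.960 + 0.674) / 0.4847 = 2.634 / 0.4847 = 5.434.
n = 5.434² + 3 = 29.53 + 3 = 32.5.
Round up.

n = 33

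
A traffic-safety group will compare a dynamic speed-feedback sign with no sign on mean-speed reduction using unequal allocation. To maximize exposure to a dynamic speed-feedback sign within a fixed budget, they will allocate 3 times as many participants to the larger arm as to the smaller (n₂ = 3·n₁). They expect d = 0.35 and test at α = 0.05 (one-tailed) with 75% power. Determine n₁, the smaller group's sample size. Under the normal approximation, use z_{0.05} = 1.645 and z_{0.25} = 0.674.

With allocation ratio k = n₂/n₁ = 3, Var(x̄₁−x̄₂) = σ²(1/n₁ + 1/(k·n₁)) = σ²·(k+1)/(k·n₁).
So n₁ = (1 + 1/k)·((z_{α} + z_β)/d)² = 1.333 × (2.319/0.35)².
n₁ = 1.333 × 43.90 = 58.5.
Round up: n₁ = 59, giving n₂ = 3 × 59 = 177.

n₁ = 59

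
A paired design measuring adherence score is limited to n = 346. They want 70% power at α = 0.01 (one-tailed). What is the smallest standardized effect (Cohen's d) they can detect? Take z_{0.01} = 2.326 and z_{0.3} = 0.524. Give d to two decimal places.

For a single sample (or paired design) of n = 346: d_min = (z_{α} + z_β)/√n.
z-sum = 2.326 + 0.524 = 2.850.
d_min = 2.850 / √346 = 2.850 / 18.601 = 0.153.

d_min ≈ 0.15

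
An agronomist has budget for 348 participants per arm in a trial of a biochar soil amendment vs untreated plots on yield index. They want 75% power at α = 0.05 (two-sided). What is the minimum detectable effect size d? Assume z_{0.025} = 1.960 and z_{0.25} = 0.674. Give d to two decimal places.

For two independent groups of n = 348 each: d_min = (z_{α/2} + z_β)·√(2/n).
z-sum = 1.960 + 0.674 = 2.634.
d_min = 2.634 × √(2/348) = 2.634 × 0.0758 = 0.200.

d_min ≈ 0.20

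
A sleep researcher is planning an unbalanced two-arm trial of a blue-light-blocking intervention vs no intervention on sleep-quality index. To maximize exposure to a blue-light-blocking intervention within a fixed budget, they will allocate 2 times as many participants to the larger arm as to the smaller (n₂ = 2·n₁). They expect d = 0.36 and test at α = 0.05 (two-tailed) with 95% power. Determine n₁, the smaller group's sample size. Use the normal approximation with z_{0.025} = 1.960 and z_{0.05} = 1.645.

With allocation ratio k = n₂/n₁ = 2, Var(x̄₁−x̄₂) = σ²(1/n₁ + 1/(k·n₁)) = σ²·(k+1)/(k·n₁).
So n₁ = (1 + 1/k)·((z_{α/2} + z_β)/d)² = 1.500 × (3.605/0.36)².
n₁ = 1.500 × 100.28 = 150.4.
Round up: n₁ = 151, giving n₂ = 2 × 151 = 302.

n₁ = 151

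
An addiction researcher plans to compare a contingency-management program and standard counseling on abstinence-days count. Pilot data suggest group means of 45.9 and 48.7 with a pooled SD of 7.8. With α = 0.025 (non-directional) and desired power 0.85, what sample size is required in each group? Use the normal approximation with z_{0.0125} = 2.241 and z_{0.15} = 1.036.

n = 167 per group

Cohen's d = |M₁ − M₂| / SD_pooled = |45.9 − 48.7| / 7.8 = 2.8 / 7.8 = 0.359.
For two independent groups with equal n: n = 2·((z_{α/2} + z_β) / d)².
z_{α/2} + z_β = 2.241 + 1.036 = 3.277.
n = 2 × (3.277 / 0.359)² = 2 × 9.128² = 2 × 83.32 = 166.6.
Round up to the next whole participant.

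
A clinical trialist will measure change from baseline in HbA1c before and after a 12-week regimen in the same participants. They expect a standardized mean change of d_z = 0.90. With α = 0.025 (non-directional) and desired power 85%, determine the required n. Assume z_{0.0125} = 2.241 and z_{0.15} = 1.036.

For a paired (one-sample on differences) test: n = ((z_{α/2} + z_β) / d)².
z_{α/2} + z_β = 2.241 + 1.036 = 3.277.
n = (3.277 / 0.90)² = 3.641² = 13.26.
Round up.

n = 14 pairs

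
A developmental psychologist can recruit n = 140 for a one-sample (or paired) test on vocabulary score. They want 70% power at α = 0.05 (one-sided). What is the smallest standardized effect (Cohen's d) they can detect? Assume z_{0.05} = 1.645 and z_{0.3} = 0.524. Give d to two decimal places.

For a single sample (or paired design) of n = 140: d_min = (z_{α} + z_β)/√n.
z-sum = 1.645 + 0.524 = 2.169.
d_min = 2.169 / √140 = 2.169 / 11.832 = 0.183.

d_min ≈ 0.18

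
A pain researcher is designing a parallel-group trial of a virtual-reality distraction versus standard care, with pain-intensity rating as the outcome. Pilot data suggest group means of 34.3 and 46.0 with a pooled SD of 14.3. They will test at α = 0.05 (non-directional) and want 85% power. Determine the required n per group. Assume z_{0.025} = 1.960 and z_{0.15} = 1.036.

Cohen's d = |M₁ − M₂| / SD_pooled = |34.3 − 46.0| / 14.3 = 11.7 / 14.3 = 0.818.
For two independent groups with equal n: n = 2·((z_{α/2} + z_β) / d)².
z_{α/2} + z_β = 1.960 + 1.036 = 2.996.
n = 2 × (2.996 / 0.818)² = 2 × 3.663² = 2 × 13.41 = 26.8.
Round up to the next whole participant.

n = 27 per group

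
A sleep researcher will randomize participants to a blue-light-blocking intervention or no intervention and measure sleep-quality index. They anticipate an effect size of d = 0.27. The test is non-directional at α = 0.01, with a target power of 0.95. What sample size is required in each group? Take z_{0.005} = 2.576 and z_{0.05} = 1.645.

n = 489 per group

For two independent groups with equal n: n = 2·((z_{α/2} + z_β) / d)².
z_{α/2} + z_β = 2.576 + 1.645 = 4.221.
n = 2 × (4.221 / 0.27)² = 2 × 15.633² = 2 × 244.40 = 488.8.
Round up to the next whole participant.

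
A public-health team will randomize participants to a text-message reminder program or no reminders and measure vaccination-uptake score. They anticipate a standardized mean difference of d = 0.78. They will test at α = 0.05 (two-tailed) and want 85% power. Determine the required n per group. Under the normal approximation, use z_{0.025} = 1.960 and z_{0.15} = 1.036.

n = 30 per group

For two independent groups with equal n: n = 2·((z_{α/2} + z_β) / d)².
z_{α/2} + z_β = 1.960 + 1.036 = 2.996.
n = 2 × (2.996 / 0.78)² = 2 × 3.841² = 2 × 14.75 = 29.5.
Round up to the next whole participant.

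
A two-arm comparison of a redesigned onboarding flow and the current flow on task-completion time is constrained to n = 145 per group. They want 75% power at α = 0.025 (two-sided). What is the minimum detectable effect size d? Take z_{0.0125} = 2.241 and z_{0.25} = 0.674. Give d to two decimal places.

d_min ≈ 0.34

For two independent groups of n = 145 each: d_min = (z_{α/2} + z_β)·√(2/n).
z-sum = 2.241 + 0.674 = 2.915.
d_min = 2.915 × √(2/145) = 2.915 × 0.1174 = 0.342.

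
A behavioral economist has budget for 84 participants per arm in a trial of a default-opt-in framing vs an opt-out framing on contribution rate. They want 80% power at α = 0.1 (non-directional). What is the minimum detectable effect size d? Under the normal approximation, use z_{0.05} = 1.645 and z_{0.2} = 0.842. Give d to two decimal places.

For two independent groups of n = 84 each: d_min = (z_{α/2} + z_β)·√(2/n).
z-sum = 1.645 + 0.842 = 2.487.
d_min = 2.487 × √(2/84) = 2.487 × 0.1543 = 0.384.

d_min ≈ 0.38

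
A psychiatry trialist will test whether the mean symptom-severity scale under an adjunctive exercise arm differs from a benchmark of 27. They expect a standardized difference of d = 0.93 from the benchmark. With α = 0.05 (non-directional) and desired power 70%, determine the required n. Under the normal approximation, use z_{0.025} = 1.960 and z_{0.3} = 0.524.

n = 8

For a one-sample test: n = ((z_{α/2} + z_β) / d)².
z_{α/2} + z_β = 1.960 + 0.524 = 2.484.
n = (2.484 / 0.93)² = 2.671² = 7.13.
Round up.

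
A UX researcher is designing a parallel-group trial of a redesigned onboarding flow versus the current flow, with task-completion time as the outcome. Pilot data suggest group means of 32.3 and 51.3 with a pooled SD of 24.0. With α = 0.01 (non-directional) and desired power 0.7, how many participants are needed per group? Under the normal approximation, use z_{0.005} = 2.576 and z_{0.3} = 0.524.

Cohen's d = |M₁ − M₂| / SD_pooled = |32.3 − 51.3| / 24.0 = 19.0 / 24.0 = 0.792.
For two independent groups with equal n: n = 2·((z_{α/2} + z_β) / d)².
z_{α/2} + z_β = 2.576 + 0.524 = 3.100.
n = 2 × (3.100 / 0.792)² = 2 × 3.914² = 2 × 15.32 = 30.6.
Round up to the next whole participant.

n = 31 per group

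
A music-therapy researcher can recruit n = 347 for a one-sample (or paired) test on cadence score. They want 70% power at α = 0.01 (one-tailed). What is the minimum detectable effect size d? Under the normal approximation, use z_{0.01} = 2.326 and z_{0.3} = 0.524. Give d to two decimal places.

d_min ≈ 0.15

For a single sample (or paired design) of n = 347: d_min = (z_{α} + z_β)/√n.
z-sum = 2.326 + 0.524 = 2.850.
d_min = 2.850 / √347 = 2.850 / 18.628 = 0.153.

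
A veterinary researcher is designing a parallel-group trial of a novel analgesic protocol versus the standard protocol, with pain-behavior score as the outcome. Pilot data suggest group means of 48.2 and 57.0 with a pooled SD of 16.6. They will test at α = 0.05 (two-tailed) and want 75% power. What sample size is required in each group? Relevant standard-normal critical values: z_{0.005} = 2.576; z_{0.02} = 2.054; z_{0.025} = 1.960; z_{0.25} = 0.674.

Cohen's d = |M₁ − M₂| / SD_pooled = |48.2 − 57.0| / 16.6 = 8.8 / 16.6 = 0.530.
For two independent groups with equal n: n = 2·((z_{α/2} + z_β) / d)².
z_{α/2} + z_β = 1.960 + 0.674 = 2.634.
n = 2 × (2.634 / 0.530)² = 2 × 4.970² = 2 × 24.70 = 49.4.
Round up to the next whole participant.

n = 50 per group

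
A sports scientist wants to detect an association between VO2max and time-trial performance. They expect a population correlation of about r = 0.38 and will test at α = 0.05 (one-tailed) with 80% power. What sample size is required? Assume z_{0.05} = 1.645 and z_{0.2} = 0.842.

Fisher's z: C = ½·ln((1+r)/(1−r)) = ½·ln(2.2258) = 0.4001.
n = ((z_{α} + z_β)/C)² + 3.
(1.645 + 0.842) / 0.4001 = 2.487 / 0.4001 = 6.216.
n = 6.216² + 3 = 38.64 + 3 = 41.6.
Round up.

n = 42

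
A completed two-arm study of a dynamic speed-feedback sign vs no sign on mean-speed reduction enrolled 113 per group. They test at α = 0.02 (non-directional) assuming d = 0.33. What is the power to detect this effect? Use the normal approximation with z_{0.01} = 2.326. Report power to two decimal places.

power ≈ 0.56

For two equal groups, power = Φ(d·√(n/2) − z_{α/2}).
d·√(n/2) = 0.33 × √(113/2) = 0.33 × 7.517 = 2.480.
z_β = 2.480 − 2.326 = 0.154.
Power = Φ(0.154) = 0.561.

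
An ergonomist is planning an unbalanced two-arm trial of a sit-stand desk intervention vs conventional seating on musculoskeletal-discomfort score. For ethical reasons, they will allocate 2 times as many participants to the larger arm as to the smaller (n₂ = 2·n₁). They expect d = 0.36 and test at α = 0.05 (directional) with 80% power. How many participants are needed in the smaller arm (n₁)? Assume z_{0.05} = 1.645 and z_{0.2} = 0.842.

With allocation ratio k = n₂/n₁ = 2, Var(x̄₁−x̄₂) = σ²(1/n₁ + 1/(k·n₁)) = σ²·(k+1)/(k·n₁).
So n₁ = (1 + 1/k)·((z_{α} + z_β)/d)² = 1.500 × (2.487/0.36)².
n₁ = 1.500 × 47.73 = 71.6.
Round up: n₁ = 72, giving n₂ = 2 × 72 = 144.

n₁ = 72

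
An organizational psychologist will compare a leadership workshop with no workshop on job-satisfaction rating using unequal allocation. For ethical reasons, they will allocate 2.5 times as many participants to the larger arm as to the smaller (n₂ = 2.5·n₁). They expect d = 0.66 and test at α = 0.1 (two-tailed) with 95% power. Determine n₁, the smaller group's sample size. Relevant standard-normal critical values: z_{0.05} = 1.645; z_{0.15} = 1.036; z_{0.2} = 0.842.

n₁ = 35

With allocation ratio k = n₂/n₁ = 2.5, Var(x̄₁−x̄₂) = σ²(1/n₁ + 1/(k·n₁)) = σ²·(k+1)/(k·n₁).
So n₁ = (1 + 1/k)·((z_{α/2} + z_β)/d)² = 1.400 × (3.290/0.66)².
n₁ = 1.400 × 24.85 = 34.8.
Round up: n₁ = 35, giving n₂ = ⌈2.5 × 35⌉ = ⌈87.5⌉ = 88.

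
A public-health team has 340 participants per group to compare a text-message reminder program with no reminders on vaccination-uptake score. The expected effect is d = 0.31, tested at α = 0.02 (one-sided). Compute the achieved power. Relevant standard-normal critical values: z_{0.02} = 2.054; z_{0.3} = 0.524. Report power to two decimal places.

For two equal groups, power = Φ(d·√(n/2) − z_{α}).
d·√(n/2) = 0.31 × √(340/2) = 0.31 × 13.038 = 4.042.
z_β = 4.042 − 2.054 = 1.988.
Power = Φ(1.988) = 0.977.

power ≈ 0.98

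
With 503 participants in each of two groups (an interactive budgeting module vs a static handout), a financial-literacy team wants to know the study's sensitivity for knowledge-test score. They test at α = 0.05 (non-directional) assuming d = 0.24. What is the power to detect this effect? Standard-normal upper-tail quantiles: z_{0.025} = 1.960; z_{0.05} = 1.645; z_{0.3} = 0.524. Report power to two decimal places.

For two equal groups, power = Φ(d·√(n/2) − z_{α/2}).
d·√(n/2) = 0.24 × √(503/2) = 0.24 × 15.859 = 3.806.
z_β = 3.806 − 1.960 = 1.846.
Power = Φ(1.846) = 0.968.

power ≈ 0.97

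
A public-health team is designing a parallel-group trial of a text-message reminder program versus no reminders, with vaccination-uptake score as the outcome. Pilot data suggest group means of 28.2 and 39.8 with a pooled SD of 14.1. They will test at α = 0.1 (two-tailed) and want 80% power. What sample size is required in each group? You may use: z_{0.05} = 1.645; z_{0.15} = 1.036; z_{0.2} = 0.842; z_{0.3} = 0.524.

Cohen's d = |M₁ − M₂| / SD_pooled = |28.2 − 39.8| / 14.1 = 11.6 / 14.1 = 0.823.
For two independent groups with equal n: n = 2·((z_{α/2} + z_β) / d)².
z_{α/2} + z_β = 1.645 + 0.842 = 2.487.
n = 2 × (2.487 / 0.823)² = 2 × 3.022² = 2 × 9.13 = 18.3.
Round up to the next whole participant.

n = 19 per group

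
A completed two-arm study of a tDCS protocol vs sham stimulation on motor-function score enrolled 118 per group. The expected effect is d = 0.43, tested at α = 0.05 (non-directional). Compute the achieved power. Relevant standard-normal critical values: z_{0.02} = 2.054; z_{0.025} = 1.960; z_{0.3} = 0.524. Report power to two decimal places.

For two equal groups, power = Φ(d·√(n/2) − z_{α/2}).
d·√(n/2) = 0.43 × √(118/2) = 0.43 × 7.681 = 3.303.
z_β = 3.303 − 1.960 = 1.343.
Power = Φ(1.343) = 0.910.

power ≈ 0.91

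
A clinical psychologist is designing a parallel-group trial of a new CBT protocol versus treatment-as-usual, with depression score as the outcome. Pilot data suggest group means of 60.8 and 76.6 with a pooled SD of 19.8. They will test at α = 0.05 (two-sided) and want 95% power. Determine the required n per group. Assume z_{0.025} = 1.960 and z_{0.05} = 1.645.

n = 41 per group

Cohen's d = |M₁ − M₂| / SD_pooled = |60.8 − 76.6| / 19.8 = 15.8 / 19.8 = 0.798.
For two independent groups with equal n: n = 2·((z_{α/2} + z_β) / d)².
z_{α/2} + z_β = 1.960 + 1.645 = 3.605.
n = 2 × (3.605 / 0.798)² = 2 × 4.518² = 2 × 20.41 = 40.8.
Round up to the next whole participant.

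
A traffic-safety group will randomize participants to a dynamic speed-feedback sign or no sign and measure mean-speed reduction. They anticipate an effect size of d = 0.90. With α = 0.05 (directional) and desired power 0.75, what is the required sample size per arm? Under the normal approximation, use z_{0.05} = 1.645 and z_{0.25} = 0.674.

n = 14 per group

For two independent groups with equal n: n = 2·((z_{α} + z_β) / d)².
z_{α} + z_β = 1.645 + 0.674 = 2.319.
n = 2 × (2.319 / 0.90)² = 2 × 2.577² = 2 × 6.64 = 13.3.
Round up to the next whole participant.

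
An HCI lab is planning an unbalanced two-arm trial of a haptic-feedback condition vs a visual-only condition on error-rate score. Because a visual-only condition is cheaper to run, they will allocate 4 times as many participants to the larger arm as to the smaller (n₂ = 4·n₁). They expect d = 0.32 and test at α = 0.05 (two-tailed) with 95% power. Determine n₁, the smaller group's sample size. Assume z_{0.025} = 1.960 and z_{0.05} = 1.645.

n₁ = 159

With allocation ratio k = n₂/n₁ = 4, Var(x̄₁−x̄₂) = σ²(1/n₁ + 1/(k·n₁)) = σ²·(k+1)/(k·n₁).
So n₁ = (1 + 1/k)·((z_{α/2} + z_β)/d)² = 1.250 × (3.605/0.32)².
n₁ = 1.250 × 126.91 = 158.6.
Round up: n₁ = 159, giving n₂ = 4 × 159 = 636.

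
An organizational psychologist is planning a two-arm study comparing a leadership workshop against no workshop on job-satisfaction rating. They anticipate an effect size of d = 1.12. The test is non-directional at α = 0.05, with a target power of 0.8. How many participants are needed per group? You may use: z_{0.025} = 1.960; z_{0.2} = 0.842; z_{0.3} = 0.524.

For two independent groups with equal n: n = 2·((z_{α/2} + z_β) / d)².
z_{α/2} + z_β = 1.960 + 0.842 = 2.802.
n = 2 × (2.802 / 1.12)² = 2 × 2.502² = 2 × 6.26 = 12.5.
Round up to the next whole participant.

n = 13 per group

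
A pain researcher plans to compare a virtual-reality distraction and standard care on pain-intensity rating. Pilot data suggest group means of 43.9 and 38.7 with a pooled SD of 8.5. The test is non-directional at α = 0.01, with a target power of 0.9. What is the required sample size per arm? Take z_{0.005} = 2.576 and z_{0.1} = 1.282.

n = 80 per group

Cohen's d = |M₁ − M₂| / SD_pooled = |43.9 − 38.7| / 8.5 = 5.2 / 8.5 = 0.612.
For two independent groups with equal n: n = 2·((z_{α/2} + z_β) / d)².
z_{α/2} + z_β = 2.576 + 1.282 = 3.858.
n = 2 × (3.858 / 0.612)² = 2 × 6.304² = 2 × 39.74 = 79.5.
Round up to the next whole participant.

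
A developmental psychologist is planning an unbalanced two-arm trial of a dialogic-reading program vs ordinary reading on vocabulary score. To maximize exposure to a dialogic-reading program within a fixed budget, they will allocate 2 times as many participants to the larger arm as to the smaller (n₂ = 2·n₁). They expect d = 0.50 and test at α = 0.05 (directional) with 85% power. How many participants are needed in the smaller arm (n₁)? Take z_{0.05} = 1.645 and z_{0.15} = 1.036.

n₁ = 44

With allocation ratio k = n₂/n₁ = 2, Var(x̄₁−x̄₂) = σ²(1/n₁ + 1/(k·n₁)) = σ²·(k+1)/(k·n₁).
So n₁ = (1 + 1/k)·((z_{α} + z_β)/d)² = 1.500 × (2.681/0.50)².
n₁ = 1.500 × 28.75 = 43.1.
Round up: n₁ = 44, giving n₂ = 2 × 44 = 88.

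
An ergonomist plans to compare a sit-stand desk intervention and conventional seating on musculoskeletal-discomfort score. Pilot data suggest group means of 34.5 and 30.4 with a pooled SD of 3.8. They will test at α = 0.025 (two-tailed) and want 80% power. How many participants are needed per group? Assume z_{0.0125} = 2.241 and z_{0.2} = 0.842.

Cohen's d = |M₁ − M₂| / SD_pooled = |34.5 − 30.4| / 3.8 = 4.1 / 3.8 = 1.079.
For two independent groups with equal n: n = 2·((z_{α/2} + z_β) / d)².
z_{α/2} + z_β = 2.241 + 0.842 = 3.083.
n = 2 × (3.083 / 1.079)² = 2 × 2.857² = 2 × 8.16 = 16.3.
Round up to the next whole participant.

n = 17 per group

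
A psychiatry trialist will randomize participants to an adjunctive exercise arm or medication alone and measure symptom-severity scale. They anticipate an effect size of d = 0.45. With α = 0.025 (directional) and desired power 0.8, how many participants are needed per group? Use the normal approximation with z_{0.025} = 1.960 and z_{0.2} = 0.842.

For two independent groups with equal n: n = 2·((z_{α} + z_β) / d)².
z_{α} + z_β = 1.960 + 0.842 = 2.802.
n = 2 × (2.802 / 0.45)² = 2 × 6.227² = 2 × 38.77 = 77.5.
Round up to the next whole participant.

n = 78 per group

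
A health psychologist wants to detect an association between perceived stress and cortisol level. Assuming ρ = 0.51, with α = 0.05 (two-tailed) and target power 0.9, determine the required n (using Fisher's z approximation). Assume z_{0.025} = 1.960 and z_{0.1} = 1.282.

n = 37

Fisher's z: C = ½·ln((1+r)/(1−r)) = ½·ln(3.0816) = 0.5627.
n = ((z_{α/2} + z_β)/C)² + 3.
(1.960 + 1.282) / 0.5627 = 3.242 / 0.5627 = 5.762.
n = 5.762² + 3 = 33.19 + 3 = 36.2.
Round up.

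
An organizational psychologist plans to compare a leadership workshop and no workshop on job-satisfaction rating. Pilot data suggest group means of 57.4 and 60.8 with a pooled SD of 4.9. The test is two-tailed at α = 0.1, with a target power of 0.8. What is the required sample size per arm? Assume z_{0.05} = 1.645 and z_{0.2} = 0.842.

n = 26 per group

Cohen's d = |M₁ − M₂| / SD_pooled = |57.4 − 60.8| / 4.9 = 3.4 / 4.9 = 0.694.
For two independent groups with equal n: n = 2·((z_{α/2} + z_β) / d)².
z_{α/2} + z_β = 1.645 + 0.842 = 2.487.
n = 2 × (2.487 / 0.694)² = 2 × 3.584² = 2 × 12.84 = 25.7.
Round up to the next whole participant.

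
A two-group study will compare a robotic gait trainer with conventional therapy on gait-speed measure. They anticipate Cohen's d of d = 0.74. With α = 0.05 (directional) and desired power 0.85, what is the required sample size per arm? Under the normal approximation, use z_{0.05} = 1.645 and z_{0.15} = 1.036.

n = 27 per group

For two independent groups with equal n: n = 2·((z_{α} + z_β) / d)².
z_{α} + z_β = 1.645 + 1.036 = 2.681.
n = 2 × (2.681 / 0.74)² = 2 × 3.623² = 2 × 13.13 = 26.3.
Round up to the next whole participant.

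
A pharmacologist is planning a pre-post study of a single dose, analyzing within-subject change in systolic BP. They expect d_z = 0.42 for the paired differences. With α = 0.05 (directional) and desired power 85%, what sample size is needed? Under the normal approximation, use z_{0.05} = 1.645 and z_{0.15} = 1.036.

For a paired (one-sample on differences) test: n = ((z_{α} + z_β) / d)².
z_{α} + z_β = 1.645 + 1.036 = 2.681.
n = (2.681 / 0.42)² = 6.383² = 40.75.
Round up.

n = 41 pairs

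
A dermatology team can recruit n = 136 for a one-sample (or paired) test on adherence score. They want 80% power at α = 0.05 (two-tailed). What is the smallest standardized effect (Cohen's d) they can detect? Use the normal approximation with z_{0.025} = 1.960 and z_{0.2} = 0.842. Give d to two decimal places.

For a single sample (or paired design) of n = 136: d_min = (z_{α/2} + z_β)/√n.
z-sum = 1.960 + 0.842 = 2.802.
d_min = 2.802 / √136 = 2.802 / 11.662 = 0.240.

d_min ≈ 0.24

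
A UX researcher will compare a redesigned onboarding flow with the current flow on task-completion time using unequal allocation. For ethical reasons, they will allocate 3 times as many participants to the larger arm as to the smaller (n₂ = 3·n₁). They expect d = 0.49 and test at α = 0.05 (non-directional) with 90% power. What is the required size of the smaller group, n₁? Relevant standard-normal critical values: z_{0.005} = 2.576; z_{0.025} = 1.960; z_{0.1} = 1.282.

n₁ = 59

With allocation ratio k = n₂/n₁ = 3, Var(x̄₁−x̄₂) = σ²(1/n₁ + 1/(k·n₁)) = σ²·(k+1)/(k·n₁).
So n₁ = (1 + 1/k)·((z_{α/2} + z_β)/d)² = 1.333 × (3.242/0.49)².
n₁ = 1.333 × 43.78 = 58.4.
Round up: n₁ = 59, giving n₂ = 3 × 59 = 177.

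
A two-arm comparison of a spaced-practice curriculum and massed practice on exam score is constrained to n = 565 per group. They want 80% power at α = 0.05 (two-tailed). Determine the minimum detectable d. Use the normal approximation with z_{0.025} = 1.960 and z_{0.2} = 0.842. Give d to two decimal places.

For two independent groups of n = 565 each: d_min = (z_{α/2} + z_β)·√(2/n).
z-sum = 1.960 + 0.842 = 2.802.
d_min = 2.802 × √(2/565) = 2.802 × 0.0595 = 0.167.

d_min ≈ 0.17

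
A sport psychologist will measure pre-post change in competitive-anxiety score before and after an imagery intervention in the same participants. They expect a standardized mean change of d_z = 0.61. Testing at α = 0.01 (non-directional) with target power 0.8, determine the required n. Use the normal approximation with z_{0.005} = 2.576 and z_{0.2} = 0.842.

For a paired (one-sample on differences) test: n = ((z_{α/2} + z_β) / d)².
z_{α/2} + z_β = 2.576 + 0.842 = 3.418.
n = (3.418 / 0.61)² = 5.603² = 31.40.
Round up.

n = 32 pairs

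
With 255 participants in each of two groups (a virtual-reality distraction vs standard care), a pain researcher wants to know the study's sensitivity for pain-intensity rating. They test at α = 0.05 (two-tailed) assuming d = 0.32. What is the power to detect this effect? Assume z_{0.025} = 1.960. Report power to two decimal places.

power ≈ 0.95

For two equal groups, power = Φ(d·√(n/2) − z_{α/2}).
d·√(n/2) = 0.32 × √(255/2) = 0.32 × 11.292 = 3.613.
z_β = 3.613 − 1.960 = 1.653.
Power = Φ(1.653) = 0.951.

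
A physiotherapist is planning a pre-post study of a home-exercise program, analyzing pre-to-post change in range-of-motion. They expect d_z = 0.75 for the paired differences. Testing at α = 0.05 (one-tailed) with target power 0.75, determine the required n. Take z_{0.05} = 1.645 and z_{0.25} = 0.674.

For a paired (one-sample on differences) test: n = ((z_{α} + z_β) / d)².
z_{α} + z_β = 1.645 + 0.674 = 2.319.
n = (2.319 / 0.75)² = 3.092² = 9.56.
Round up.

n = 10 pairs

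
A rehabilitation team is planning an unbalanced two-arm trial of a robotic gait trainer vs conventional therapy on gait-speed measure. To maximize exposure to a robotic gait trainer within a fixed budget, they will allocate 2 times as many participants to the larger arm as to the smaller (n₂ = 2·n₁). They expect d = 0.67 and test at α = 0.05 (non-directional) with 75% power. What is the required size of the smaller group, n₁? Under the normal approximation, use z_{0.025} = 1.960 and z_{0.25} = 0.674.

With allocation ratio k = n₂/n₁ = 2, Var(x̄₁−x̄₂) = σ²(1/n₁ + 1/(k·n₁)) = σ²·(k+1)/(k·n₁).
So n₁ = (1 + 1/k)·((z_{α/2} + z_β)/d)² = 1.500 × (2.634/0.67)².
n₁ = 1.500 × 15.46 = 23.2.
Round up: n₁ = 24, giving n₂ = 2 × 24 = 48.

n₁ = 24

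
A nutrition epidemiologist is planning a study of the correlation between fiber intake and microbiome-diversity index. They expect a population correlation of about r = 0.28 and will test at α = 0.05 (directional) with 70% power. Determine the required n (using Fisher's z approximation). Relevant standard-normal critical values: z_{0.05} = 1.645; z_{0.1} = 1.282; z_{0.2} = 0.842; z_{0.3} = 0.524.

n = 60

Fisher's z: C = ½·ln((1+r)/(1−r)) = ½·ln(1.7778) = 0.2877.
n = ((z_{α} + z_β)/C)² + 3.
(1.645 + 0.524) / 0.2877 = 2.169 / 0.2877 = 7.539.
n = 7.539² + 3 = 56.84 + 3 = 59.8.
Round up.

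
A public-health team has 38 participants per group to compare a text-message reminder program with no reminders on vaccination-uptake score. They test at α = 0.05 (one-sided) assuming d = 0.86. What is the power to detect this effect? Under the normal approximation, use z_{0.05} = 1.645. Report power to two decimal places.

For two equal groups, power = Φ(d·√(n/2) − z_{α}).
d·√(n/2) = 0.86 × √(38/2) = 0.86 × 4.359 = 3.749.
z_β = 3.749 − 1.645 = 2.104.
Power = Φ(2.104) = 0.982.

power ≈ 0.98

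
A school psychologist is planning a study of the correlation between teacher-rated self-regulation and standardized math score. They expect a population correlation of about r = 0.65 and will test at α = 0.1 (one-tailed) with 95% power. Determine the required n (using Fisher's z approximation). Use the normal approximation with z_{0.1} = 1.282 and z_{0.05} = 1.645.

n = 18

Fisher's z: C = ½·ln((1+r)/(1−r)) = ½·ln(4.7143) = 0.7753.
n = ((z_{α} + z_β)/C)² + 3.
(1.282 + 1.645) / 0.7753 = 2.927 / 0.7753 = 3.775.
n = 3.775² + 3 = 14.25 + 3 = 17.3.
Round up.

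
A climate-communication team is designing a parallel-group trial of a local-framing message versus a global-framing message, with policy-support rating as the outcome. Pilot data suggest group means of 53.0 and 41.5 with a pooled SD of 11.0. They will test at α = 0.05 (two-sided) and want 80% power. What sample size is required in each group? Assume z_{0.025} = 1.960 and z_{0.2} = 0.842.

Cohen's d = |M₁ − M₂| / SD_pooled = |53.0 − 41.5| / 11.0 = 11.5 / 11.0 = 1.045.
For two independent groups with equal n: n = 2·((z_{α/2} + z_β) / d)².
z_{α/2} + z_β = 1.960 + 0.842 = 2.802.
n = 2 × (2.802 / 1.045)² = 2 × 2.681² = 2 × 7.19 = 14.4.
Round up to the next whole participant.

n = 15 per group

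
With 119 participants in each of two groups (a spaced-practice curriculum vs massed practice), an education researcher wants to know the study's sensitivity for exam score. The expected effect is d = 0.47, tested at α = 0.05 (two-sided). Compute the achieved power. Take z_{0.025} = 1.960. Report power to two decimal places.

For two equal groups, power = Φ(d·√(n/2) − z_{α/2}).
d·√(n/2) = 0.47 × √(119/2) = 0.47 × 7.714 = 3.625.
z_β = 3.625 − 1.960 = 1.665.
Power = Φ(1.665) = 0.952.

power ≈ 0.95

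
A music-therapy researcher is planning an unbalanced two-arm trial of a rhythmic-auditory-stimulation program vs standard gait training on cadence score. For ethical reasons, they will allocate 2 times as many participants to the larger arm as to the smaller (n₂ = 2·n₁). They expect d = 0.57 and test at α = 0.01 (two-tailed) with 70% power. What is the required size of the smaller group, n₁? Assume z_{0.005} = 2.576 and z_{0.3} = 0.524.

n₁ = 45

With allocation ratio k = n₂/n₁ = 2, Var(x̄₁−x̄₂) = σ²(1/n₁ + 1/(k·n₁)) = σ²·(k+1)/(k·n₁).
So n₁ = (1 + 1/k)·((z_{α/2} + z_β)/d)² = 1.500 × (3.100/0.57)².
n₁ = 1.500 × 29.58 = 44.4.
Round up: n₁ = 45, giving n₂ = 2 × 45 = 90.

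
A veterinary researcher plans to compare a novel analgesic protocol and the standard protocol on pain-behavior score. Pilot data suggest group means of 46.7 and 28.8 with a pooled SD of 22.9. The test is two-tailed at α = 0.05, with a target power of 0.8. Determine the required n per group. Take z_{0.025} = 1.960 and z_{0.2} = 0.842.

n = 26 per group

Cohen's d = |M₁ − M₂| / SD_pooled = |46.7 − 28.8| / 22.9 = 17.9 / 22.9 = 0.782.
For two independent groups with equal n: n = 2·((z_{α/2} + z_β) / d)².
z_{α/2} + z_β = 1.960 + 0.842 = 2.802.
n = 2 × (2.802 / 0.782)² = 2 × 3.583² = 2 × 12.84 = 25.7.
Round up to the next whole participant.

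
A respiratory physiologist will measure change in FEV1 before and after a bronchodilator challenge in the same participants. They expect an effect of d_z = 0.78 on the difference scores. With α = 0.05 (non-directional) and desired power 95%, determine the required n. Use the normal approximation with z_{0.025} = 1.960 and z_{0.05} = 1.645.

n = 22 pairs

For a paired (one-sample on differences) test: n = ((z_{α/2} + z_β) / d)².
z_{α/2} + z_β = 1.960 + 1.645 = 3.605.
n = (3.605 / 0.78)² = 4.622² = 21.36.
Round up.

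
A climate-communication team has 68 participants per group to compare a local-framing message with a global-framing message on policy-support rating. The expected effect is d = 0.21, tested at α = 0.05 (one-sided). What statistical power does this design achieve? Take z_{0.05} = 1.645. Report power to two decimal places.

For two equal groups, power = Φ(d·√(n/2) − z_{α}).
d·√(n/2) = 0.21 × √(68/2) = 0.21 × 5.831 = 1.224.
z_β = 1.224 − 1.645 = -0.421.
Power = Φ(-0.421) = 0.337.

power ≈ 0.34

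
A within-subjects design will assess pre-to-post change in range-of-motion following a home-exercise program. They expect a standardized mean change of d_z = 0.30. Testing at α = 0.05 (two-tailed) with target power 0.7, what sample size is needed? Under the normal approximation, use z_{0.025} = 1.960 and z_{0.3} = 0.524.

For a paired (one-sample on differences) test: n = ((z_{α/2} + z_β) / d)².
z_{α/2} + z_β = 1.960 + 0.524 = 2.484.
n = (2.484 / 0.30)² = 8.280² = 68.56.
Round up.

n = 69 pairs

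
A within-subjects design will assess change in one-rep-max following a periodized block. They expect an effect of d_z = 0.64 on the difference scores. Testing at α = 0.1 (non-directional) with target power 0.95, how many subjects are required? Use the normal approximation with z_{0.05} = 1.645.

n = 27 pairs

For a paired (one-sample on differences) test: n = ((z_{α/2} + z_β) / d)².
z_{α/2} + z_β = 1.645 + 1.645 = 3.290.
n = (3.290 / 0.64)² = 5.141² = 26.43.
Round up.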